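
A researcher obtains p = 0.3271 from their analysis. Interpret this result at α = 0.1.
Since p = 0.3271 > α = 0.1, fail to reject H₀.
There is insufficient evidence to reject the null hypothesis; the result is not statistically significant at the 0.1 level.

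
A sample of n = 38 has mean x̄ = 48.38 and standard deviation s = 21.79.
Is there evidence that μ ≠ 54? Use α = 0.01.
One-sample t-test:
H₀: μ = 54
H₁: μ ≠ 54
df = n - 1 = 37
t = (x̄ - μ₀) / (s/√n) = (48.38 - 54) / (21.79/√38) = -1.590
p-value = 0.1204

Since p-value > α = 0.01, we fail to reject H₀.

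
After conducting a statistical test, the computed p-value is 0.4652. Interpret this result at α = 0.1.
Since p = 0.4652 > α = 0.1, fail to reject H₀.
There is insufficient evidence to reject the null hypothesis; the result is not statistically significant at the 0.1 level.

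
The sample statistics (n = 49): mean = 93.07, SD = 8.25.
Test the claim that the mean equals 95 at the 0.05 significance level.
One-sample t-test:
H₀: μ = 95
H₁: μ ≠ 95
df = n - 1 = 48
t = (x̄ - μ₀) / (s/√n) = (93.07 - 95) / (8.25/√49) = -1.638
p-value = 0.1081

Since p-value > α = 0.05, we fail to reject H₀.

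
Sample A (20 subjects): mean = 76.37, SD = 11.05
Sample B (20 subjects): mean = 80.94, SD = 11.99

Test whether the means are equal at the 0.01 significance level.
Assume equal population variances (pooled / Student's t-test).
Student's two-sample t-test (equal variances):
H₀: μ₁ = μ₂
H₁: μ₁ ≠ μ₂
df = n₁ + n₂ - 2 = 38
Pooled variance s_p² = [(n₁-1)s₁² + (n₂-1)s₂²] / (n₁ + n₂ - 2) = [(19)(11.05²) + (19)(11.99²)] / 38 = 132.9313
SE = √(s_p²(1/n₁ + 1/n₂)) = √(132.9313 × (1/20 + 1/20)) = 3.6460
t = (x̄₁ - x̄₂) / SE = (76.37 - 80.94) / 3.6460 = -4.57 / 3.6460 = -1.253
p-value = 0.2177

Since p-value > α = 0.01, we fail to reject H₀.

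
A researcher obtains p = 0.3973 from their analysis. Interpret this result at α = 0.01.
Since p = 0.3973 > α = 0.01, fail to reject H₀.
There is insufficient evidence to reject the null hypothesis; the result is not statistically significant at the 0.01 level.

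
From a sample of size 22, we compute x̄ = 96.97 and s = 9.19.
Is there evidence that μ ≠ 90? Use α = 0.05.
One-sample t-test:
H₀: μ = 90
H₁: μ ≠ 90
df = n - 1 = 21
t = (x̄ - μ₀) / (s/√n) = (96.97 - 90) / (9.19/√22) = 3.557
p-value = 0.0019

Since p-value < α = 0.05, we reject H₀.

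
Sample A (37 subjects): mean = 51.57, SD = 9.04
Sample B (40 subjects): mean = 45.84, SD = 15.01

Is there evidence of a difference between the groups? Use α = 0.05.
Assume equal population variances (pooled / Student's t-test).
Student's two-sample t-test (equal variances):
H₀: μ₁ = μ₂
H₁: μ₁ ≠ μ₂
df = n₁ + n₂ - 2 = 75
Pooled variance s_p² = [(n₁-1)s₁² + (n₂-1)s₂²] / (n₁ + n₂ - 2) = [(36)(9.04²) + (39)(15.01²)] / 75 = 156.3824
SE = √(s_p²(1/n₁ + 1/n₂)) = √(156.3824 × (1/37 + 1/40)) = 2.8524
t = (x̄₁ - x̄₂) / SE = (51.57 - 45.84) / 2.8524 = 5.73 / 2.8524 = 2.009
p-value = 0.0482

Since p-value < α = 0.05, we reject H₀.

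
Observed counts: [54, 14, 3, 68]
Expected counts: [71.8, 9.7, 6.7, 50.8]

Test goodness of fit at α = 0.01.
Chi-square goodness of fit test:
H₀: observed counts match expected distribution
H₁: observed counts differ from expected distribution
df = k - 1 = 3
χ² = Σ(O - E)²/E
   = (54 - 71.8)²/71.8 + (14 - 9.7)²/9.7 + (3 - 6.7)²/6.7 + (68 - 50.8)²/50.8
   = 4.413 + 1.906 + 2.043 + 5.824
   = 14.19
p-value = 0.0027

Since p-value < α = 0.01, we reject H₀.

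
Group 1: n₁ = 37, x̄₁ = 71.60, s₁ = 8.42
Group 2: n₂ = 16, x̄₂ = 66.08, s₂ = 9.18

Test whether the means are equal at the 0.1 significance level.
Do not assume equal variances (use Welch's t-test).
Welch's two-sample t-test:
H₀: μ₁ = μ₂
H₁: μ₁ ≠ μ₂
s₁²/n₁ = 8.42²/37 = 1.9161,  s₂²/n₂ = 9.18²/16 = 5.2670
SE = √(s₁²/n₁ + s₂²/n₂) = √(1.9161 + 5.2670) = 2.6801
df (Welch-Satterthwaite) = (s₁²/n₁ + s₂²/n₂)² / [(s₁²/n₁)²/(n₁-1) + (s₂²/n₂)²/(n₂-1)] ≈ 26.44
t = (x̄₁ - x̄₂) / SE = (71.60 - 66.08) / 2.6801 = 5.52 / 2.6801 = 2.060
p-value = 0.0494

Since p-value < α = 0.1, we reject H₀.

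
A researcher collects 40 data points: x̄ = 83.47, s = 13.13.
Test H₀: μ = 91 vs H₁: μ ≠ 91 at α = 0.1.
One-sample t-test:
H₀: μ = 91
H₁: μ ≠ 91
df = n - 1 = 39
t = (x̄ - μ₀) / (s/√n) = (83.47 - 91) / (13.13/√40) = -3.627
p-value = 0.0008

Since p-value < α = 0.1, we reject H₀.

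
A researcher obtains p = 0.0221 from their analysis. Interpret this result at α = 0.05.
Since p = 0.0221 < α = 0.05, reject H₀.
There is sufficient evidence to reject the null hypothesis; the result is statistically significant at the 0.05 level.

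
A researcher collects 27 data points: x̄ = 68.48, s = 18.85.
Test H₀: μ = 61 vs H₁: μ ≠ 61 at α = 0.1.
One-sample t-test:
H₀: μ = 61
H₁: μ ≠ 61
df = n - 1 = 26
t = (x̄ - μ₀) / (s/√n) = (68.48 - 61) / (18.85/√27) = 2.062
p-value = 0.0493

Since p-value < α = 0.1, we reject H₀.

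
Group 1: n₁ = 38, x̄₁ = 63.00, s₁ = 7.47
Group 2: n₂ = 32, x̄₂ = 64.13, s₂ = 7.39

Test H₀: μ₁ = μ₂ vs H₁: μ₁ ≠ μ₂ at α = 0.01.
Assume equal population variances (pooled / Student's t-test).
Student's two-sample t-test (equal variances):
H₀: μ₁ = μ₂
H₁: μ₁ ≠ μ₂
df = n₁ + n₂ - 2 = 68
Pooled variance s_p² = [(n₁-1)s₁² + (n₂-1)s₂²] / (n₁ + n₂ - 2) = [(37)(7.47²) + (31)(7.39²)] / 68 = 55.2589
SE = √(s_p²(1/n₁ + 1/n₂)) = √(55.2589 × (1/38 + 1/32)) = 1.7835
t = (x̄₁ - x̄₂) / SE = (63.00 - 64.13) / 1.7835 = -1.13 / 1.7835 = -0.634
p-value = 0.5285

Since p-value > α = 0.01, we fail to reject H₀.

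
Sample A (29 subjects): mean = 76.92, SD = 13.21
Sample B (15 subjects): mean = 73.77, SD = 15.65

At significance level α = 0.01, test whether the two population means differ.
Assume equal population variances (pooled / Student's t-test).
Student's two-sample t-test (equal variances):
H₀: μ₁ = μ₂
H₁: μ₁ ≠ μ₂
df = n₁ + n₂ - 2 = 42
Pooled variance s_p² = [(n₁-1)s₁² + (n₂-1)s₂²] / (n₁ + n₂ - 2) = [(28)(13.21²) + (14)(15.65²)] / 42 = 197.9769
SE = √(s_p²(1/n₁ + 1/n₂)) = √(197.9769 × (1/29 + 1/15)) = 4.4750
t = (x̄₁ - x̄₂) / SE = (76.92 - 73.77) / 4.4750 = 3.15 / 4.4750 = 0.704
p-value = 0.4854

Since p-value > α = 0.01, we fail to reject H₀.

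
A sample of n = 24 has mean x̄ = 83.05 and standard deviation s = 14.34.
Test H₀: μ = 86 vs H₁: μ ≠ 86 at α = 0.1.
One-sample t-test:
H₀: μ = 86
H₁: μ ≠ 86
df = n - 1 = 23
t = (x̄ - μ₀) / (s/√n) = (83.05 - 86) / (14.34/√24) = -1.008
p-value = 0.3240

Since p-value > α = 0.1, we fail to reject H₀.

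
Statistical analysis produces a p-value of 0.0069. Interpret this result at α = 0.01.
Since p = 0.0069 < α = 0.01, reject H₀.
There is sufficient evidence to reject the null hypothesis; the result is statistically significant at the 0.01 level.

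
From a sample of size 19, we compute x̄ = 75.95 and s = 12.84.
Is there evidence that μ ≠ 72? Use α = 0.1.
One-sample t-test:
H₀: μ = 72
H₁: μ ≠ 72
df = n - 1 = 18
t = (x̄ - μ₀) / (s/√n) = (75.95 - 72) / (12.84/√19) = 1.341
p-value = 0.1966

Since p-value > α = 0.1, we fail to reject H₀.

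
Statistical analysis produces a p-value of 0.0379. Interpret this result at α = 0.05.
Since p = 0.0379 < α = 0.05, reject H₀.
There is sufficient evidence to reject the null hypothesis; the result is statistically significant at the 0.05 level.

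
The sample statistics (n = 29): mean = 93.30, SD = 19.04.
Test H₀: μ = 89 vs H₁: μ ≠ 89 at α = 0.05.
One-sample t-test:
H₀: μ = 89
H₁: μ ≠ 89
df = n - 1 = 28
t = (x̄ - μ₀) / (s/√n) = (93.30 - 89) / (19.04/√29) = 1.216
p-value = 0.2341

Since p-value > α = 0.05, we fail to reject H₀.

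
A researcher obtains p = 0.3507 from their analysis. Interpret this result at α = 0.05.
Since p = 0.3507 > α = 0.05, fail to reject H₀.
There is insufficient evidence to reject the null hypothesis; the result is not statistically significant at the 0.05 level.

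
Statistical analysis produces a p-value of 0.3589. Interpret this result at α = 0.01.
Since p = 0.3589 > α = 0.01, fail to reject H₀.
There is insufficient evidence to reject the null hypothesis; the result is not statistically significant at the 0.01 level.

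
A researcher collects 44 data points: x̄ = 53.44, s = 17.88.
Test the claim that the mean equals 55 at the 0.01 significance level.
One-sample t-test:
H₀: μ = 55
H₁: μ ≠ 55
df = n - 1 = 43
t = (x̄ - μ₀) / (s/√n) = (53.44 - 55) / (17.88/√44) = -0.579
p-value = 0.5658

Since p-value > α = 0.01, we fail to reject H₀.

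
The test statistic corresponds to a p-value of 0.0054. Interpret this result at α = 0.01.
Since p = 0.0054 < α = 0.01, reject H₀.
There is sufficient evidence to reject the null hypothesis; the result is statistically significant at the 0.01 level.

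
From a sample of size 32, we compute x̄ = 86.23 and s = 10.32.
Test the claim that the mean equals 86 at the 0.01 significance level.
One-sample t-test:
H₀: μ = 86
H₁: μ ≠ 86
df = n - 1 = 31
t = (x̄ - μ₀) / (s/√n) = (86.23 - 86) / (10.32/√32) = 0.126
p-value = 0.9005

Since p-value > α = 0.01, we fail to reject H₀.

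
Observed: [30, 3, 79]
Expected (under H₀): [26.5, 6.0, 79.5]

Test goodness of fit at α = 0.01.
Chi-square goodness of fit test:
H₀: observed counts match expected distribution
H₁: observed counts differ from expected distribution
df = k - 1 = 2
χ² = Σ(O - E)²/E
   = (30 - 26.5)²/26.5 + (3 - 6.0)²/6.0 + (79 - 79.5)²/79.5
   = 0.462 + 1.500 + 0.003
   = 1.97
p-value = 0.3743

Since p-value > α = 0.01, we fail to reject H₀.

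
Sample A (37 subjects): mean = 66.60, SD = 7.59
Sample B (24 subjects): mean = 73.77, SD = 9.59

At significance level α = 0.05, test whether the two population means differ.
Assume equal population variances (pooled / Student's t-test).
Student's two-sample t-test (equal variances):
H₀: μ₁ = μ₂
H₁: μ₁ ≠ μ₂
df = n₁ + n₂ - 2 = 59
Pooled variance s_p² = [(n₁-1)s₁² + (n₂-1)s₂²] / (n₁ + n₂ - 2) = [(36)(7.59²) + (23)(9.59²)] / 59 = 71.0027
SE = √(s_p²(1/n₁ + 1/n₂)) = √(71.0027 × (1/37 + 1/24)) = 2.2085
t = (x̄₁ - x̄₂) / SE = (66.60 - 73.77) / 2.2085 = -7.17 / 2.2085 = -3.247
p-value = 0.0019

Since p-value < α = 0.05, we reject H₀.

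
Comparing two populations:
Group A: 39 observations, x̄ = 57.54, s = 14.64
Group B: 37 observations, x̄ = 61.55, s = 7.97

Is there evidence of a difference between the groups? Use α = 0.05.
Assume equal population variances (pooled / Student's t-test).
Student's two-sample t-test (equal variances):
H₀: μ₁ = μ₂
H₁: μ₁ ≠ μ₂
df = n₁ + n₂ - 2 = 74
Pooled variance s_p² = [(n₁-1)s₁² + (n₂-1)s₂²] / (n₁ + n₂ - 2) = [(38)(14.64²) + (36)(7.97²)] / 74 = 140.9632
SE = √(s_p²(1/n₁ + 1/n₂)) = √(140.9632 × (1/39 + 1/37)) = 2.7247
t = (x̄₁ - x̄₂) / SE = (57.54 - 61.55) / 2.7247 = -4.01 / 2.7247 = -1.472
p-value = 0.1453

Since p-value > α = 0.05, we fail to reject H₀.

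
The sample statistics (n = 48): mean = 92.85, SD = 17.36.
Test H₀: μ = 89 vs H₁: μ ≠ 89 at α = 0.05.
One-sample t-test:
H₀: μ = 89
H₁: μ ≠ 89
df = n - 1 = 47
t = (x̄ - μ₀) / (s/√n) = (92.85 - 89) / (17.36/√48) = 1.536
p-value = 0.1311

Since p-value > α = 0.05, we fail to reject H₀.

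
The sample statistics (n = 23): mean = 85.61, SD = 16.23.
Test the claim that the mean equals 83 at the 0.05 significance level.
One-sample t-test:
H₀: μ = 83
H₁: μ ≠ 83
df = n - 1 = 22
t = (x̄ - μ₀) / (s/√n) = (85.61 - 83) / (16.23/√23) = 0.771
p-value = 0.4488

Since p-value > α = 0.05, we fail to reject H₀.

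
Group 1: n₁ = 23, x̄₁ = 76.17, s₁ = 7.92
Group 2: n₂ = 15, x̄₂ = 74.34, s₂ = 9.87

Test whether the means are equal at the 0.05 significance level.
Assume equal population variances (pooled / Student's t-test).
Student's two-sample t-test (equal variances):
H₀: μ₁ = μ₂
H₁: μ₁ ≠ μ₂
df = n₁ + n₂ - 2 = 36
Pooled variance s_p² = [(n₁-1)s₁² + (n₂-1)s₂²] / (n₁ + n₂ - 2) = [(22)(7.92²) + (14)(9.87²)] / 36 = 76.2172
SE = √(s_p²(1/n₁ + 1/n₂)) = √(76.2172 × (1/23 + 1/15)) = 2.8974
t = (x̄₁ - x̄₂) / SE = (76.17 - 74.34) / 2.8974 = 1.83 / 2.8974 = 0.632
p-value = 0.5316

Since p-value > α = 0.05, we fail to reject H₀.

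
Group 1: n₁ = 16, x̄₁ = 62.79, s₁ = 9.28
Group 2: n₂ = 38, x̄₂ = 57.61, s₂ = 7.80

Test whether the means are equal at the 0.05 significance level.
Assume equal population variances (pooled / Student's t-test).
Student's two-sample t-test (equal variances):
H₀: μ₁ = μ₂
H₁: μ₁ ≠ μ₂
df = n₁ + n₂ - 2 = 52
Pooled variance s_p² = [(n₁-1)s₁² + (n₂-1)s₂²] / (n₁ + n₂ - 2) = [(15)(9.28²) + (37)(7.80²)] / 52 = 68.1318
SE = √(s_p²(1/n₁ + 1/n₂)) = √(68.1318 × (1/16 + 1/38)) = 2.4599
t = (x̄₁ - x̄₂) / SE = (62.79 - 57.61) / 2.4599 = 5.18 / 2.4599 = 2.106
p-value = 0.0401

Since p-value < α = 0.05, we reject H₀.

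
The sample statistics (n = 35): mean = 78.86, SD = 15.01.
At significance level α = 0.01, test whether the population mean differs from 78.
One-sample t-test:
H₀: μ = 78
H₁: μ ≠ 78
df = n - 1 = 34
t = (x̄ - μ₀) / (s/√n) = (78.86 - 78) / (15.01/√35) = 0.339
p-value = 0.7367

Since p-value > α = 0.01, we fail to reject H₀.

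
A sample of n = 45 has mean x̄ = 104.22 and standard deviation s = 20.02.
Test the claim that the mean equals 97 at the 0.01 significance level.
One-sample t-test:
H₀: μ = 97
H₁: μ ≠ 97
df = n - 1 = 44
t = (x̄ - μ₀) / (s/√n) = (104.22 - 97) / (20.02/√45) = 2.419
p-value = 0.0198

Since p-value > α = 0.01, we fail to reject H₀.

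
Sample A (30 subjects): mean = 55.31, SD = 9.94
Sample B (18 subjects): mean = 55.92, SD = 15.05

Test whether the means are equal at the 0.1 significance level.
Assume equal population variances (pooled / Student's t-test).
Student's two-sample t-test (equal variances):
H₀: μ₁ = μ₂
H₁: μ₁ ≠ μ₂
df = n₁ + n₂ - 2 = 46
Pooled variance s_p² = [(n₁-1)s₁² + (n₂-1)s₂²] / (n₁ + n₂ - 2) = [(29)(9.94²) + (17)(15.05²)] / 46 = 145.9967
SE = √(s_p²(1/n₁ + 1/n₂)) = √(145.9967 × (1/30 + 1/18)) = 3.6024
t = (x̄₁ - x̄₂) / SE = (55.31 - 55.92) / 3.6024 = -0.61 / 3.6024 = -0.169
p-value = 0.8663

Since p-value > α = 0.1, we fail to reject H₀.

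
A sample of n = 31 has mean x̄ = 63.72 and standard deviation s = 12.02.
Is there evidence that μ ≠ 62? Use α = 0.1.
One-sample t-test:
H₀: μ = 62
H₁: μ ≠ 62
df = n - 1 = 30
t = (x̄ - μ₀) / (s/√n) = (63.72 - 62) / (12.02/√31) = 0.797
p-value = 0.4319

Since p-value > α = 0.1, we fail to reject H₀.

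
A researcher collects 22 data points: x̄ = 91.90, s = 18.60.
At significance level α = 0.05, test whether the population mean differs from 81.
One-sample t-test:
H₀: μ = 81
H₁: μ ≠ 81
df = n - 1 = 21
t = (x̄ - μ₀) / (s/√n) = (91.90 - 81) / (18.60/√22) = 2.749
p-value = 0.0120

Since p-value < α = 0.05, we reject H₀.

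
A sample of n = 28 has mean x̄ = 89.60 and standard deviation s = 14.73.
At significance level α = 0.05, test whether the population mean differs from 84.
One-sample t-test:
H₀: μ = 84
H₁: μ ≠ 84
df = n - 1 = 27
t = (x̄ - μ₀) / (s/√n) = (89.60 - 84) / (14.73/√28) = 2.012
p-value = 0.0543

Since p-value > α = 0.05, we fail to reject H₀.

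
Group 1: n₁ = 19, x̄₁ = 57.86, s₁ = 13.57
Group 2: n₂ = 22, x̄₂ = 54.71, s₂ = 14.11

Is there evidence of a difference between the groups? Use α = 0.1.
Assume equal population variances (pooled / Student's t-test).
Student's two-sample t-test (equal variances):
H₀: μ₁ = μ₂
H₁: μ₁ ≠ μ₂
df = n₁ + n₂ - 2 = 39
Pooled variance s_p² = [(n₁-1)s₁² + (n₂-1)s₂²] / (n₁ + n₂ - 2) = [(18)(13.57²) + (21)(14.11²)] / 39 = 192.1934
SE = √(s_p²(1/n₁ + 1/n₂)) = √(192.1934 × (1/19 + 1/22)) = 4.3418
t = (x̄₁ - x̄₂) / SE = (57.86 - 54.71) / 4.3418 = 3.15 / 4.3418 = 0.726
p-value = 0.4725

Since p-value > α = 0.1, we fail to reject H₀.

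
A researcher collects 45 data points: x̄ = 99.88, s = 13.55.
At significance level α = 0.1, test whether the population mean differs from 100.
One-sample t-test:
H₀: μ = 100
H₁: μ ≠ 100
df = n - 1 = 44
t = (x̄ - μ₀) / (s/√n) = (99.88 - 100) / (13.55/√45) = -0.059
p-value = 0.9529

Since p-value > α = 0.1, we fail to reject H₀.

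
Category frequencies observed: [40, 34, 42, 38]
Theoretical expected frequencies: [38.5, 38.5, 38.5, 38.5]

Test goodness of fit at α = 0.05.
Chi-square goodness of fit test:
H₀: observed counts match expected distribution
H₁: observed counts differ from expected distribution
df = k - 1 = 3
χ² = Σ(O - E)²/E
   = (40 - 38.5)²/38.5 + (34 - 38.5)²/38.5 + (42 - 38.5)²/38.5 + (38 - 38.5)²/38.5
   = 0.058 + 0.526 + 0.318 + 0.006
   = 0.91
p-value = 0.8232

Since p-value > α = 0.05, we fail to reject H₀.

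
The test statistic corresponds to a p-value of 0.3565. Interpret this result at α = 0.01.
Since p = 0.3565 > α = 0.01, fail to reject H₀.
There is insufficient evidence to reject the null hypothesis; the result is not statistically significant at the 0.01 level.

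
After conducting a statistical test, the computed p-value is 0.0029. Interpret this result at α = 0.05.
Since p = 0.0029 < α = 0.05, reject H₀.
There is sufficient evidence to reject the null hypothesis; the result is statistically significant at the 0.05 level.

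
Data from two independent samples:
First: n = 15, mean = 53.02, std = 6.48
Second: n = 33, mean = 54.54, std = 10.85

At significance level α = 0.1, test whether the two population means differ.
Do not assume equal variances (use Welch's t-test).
Welch's two-sample t-test:
H₀: μ₁ = μ₂
H₁: μ₁ ≠ μ₂
s₁²/n₁ = 6.48²/15 = 2.7994,  s₂²/n₂ = 10.85²/33 = 3.5673
SE = √(s₁²/n₁ + s₂²/n₂) = √(2.7994 + 3.5673) = 2.5232
df (Welch-Satterthwaite) = (s₁²/n₁ + s₂²/n₂)² / [(s₁²/n₁)²/(n₁-1) + (s₂²/n₂)²/(n₂-1)] ≈ 42.34
t = (x̄₁ - x̄₂) / SE = (53.02 - 54.54) / 2.5232 = -1.52 / 2.5232 = -0.602
p-value = 0.5501

Since p-value > α = 0.1, we fail to reject H₀.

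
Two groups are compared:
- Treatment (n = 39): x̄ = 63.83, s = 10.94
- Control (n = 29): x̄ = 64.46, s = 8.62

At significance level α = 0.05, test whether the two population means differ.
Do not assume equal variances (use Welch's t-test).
Welch's two-sample t-test:
H₀: μ₁ = μ₂
H₁: μ₁ ≠ μ₂
s₁²/n₁ = 10.94²/39 = 3.0688,  s₂²/n₂ = 8.62²/29 = 2.5622
SE = √(s₁²/n₁ + s₂²/n₂) = √(3.0688 + 2.5622) = 2.3730
df (Welch-Satterthwaite) = (s₁²/n₁ + s₂²/n₂)² / [(s₁²/n₁)²/(n₁-1) + (s₂²/n₂)²/(n₂-1)] ≈ 65.75
t = (x̄₁ - x̄₂) / SE = (63.83 - 64.46) / 2.3730 = -0.63 / 2.3730 = -0.265
p-value = 0.7915

Since p-value > α = 0.05, we fail to reject H₀.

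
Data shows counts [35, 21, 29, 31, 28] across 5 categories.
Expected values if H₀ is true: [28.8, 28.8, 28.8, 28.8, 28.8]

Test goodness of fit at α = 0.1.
Chi-square goodness of fit test:
H₀: observed counts match expected distribution
H₁: observed counts differ from expected distribution
df = k - 1 = 4
χ² = Σ(O - E)²/E
   = (35 - 28.8)²/28.8 + (21 - 28.8)²/28.8 + (29 - 28.8)²/28.8 + (31 - 28.8)²/28.8 + (28 - 28.8)²/28.8
   = 1.335 + 2.113 + 0.001 + 0.168 + 0.022
   = 3.64
p-value = 0.4571

Since p-value > α = 0.1, we fail to reject H₀.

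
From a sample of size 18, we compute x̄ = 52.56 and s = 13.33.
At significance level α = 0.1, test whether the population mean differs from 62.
One-sample t-test:
H₀: μ = 62
H₁: μ ≠ 62
df = n - 1 = 17
t = (x̄ - μ₀) / (s/√n) = (52.56 - 62) / (13.33/√18) = -3.005
p-value = 0.0080

Since p-value < α = 0.1, we reject H₀.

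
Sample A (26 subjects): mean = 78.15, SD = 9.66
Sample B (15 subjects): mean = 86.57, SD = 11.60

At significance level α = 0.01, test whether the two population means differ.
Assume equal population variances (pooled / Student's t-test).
Student's two-sample t-test (equal variances):
H₀: μ₁ = μ₂
H₁: μ₁ ≠ μ₂
df = n₁ + n₂ - 2 = 39
Pooled variance s_p² = [(n₁-1)s₁² + (n₂-1)s₂²] / (n₁ + n₂ - 2) = [(25)(9.66²) + (14)(11.60²)] / 39 = 108.1213
SE = √(s_p²(1/n₁ + 1/n₂)) = √(108.1213 × (1/26 + 1/15)) = 3.3714
t = (x̄₁ - x̄₂) / SE = (78.15 - 86.57) / 3.3714 = -8.42 / 3.3714 = -2.497
p-value = 0.0168

Since p-value > α = 0.01, we fail to reject H₀.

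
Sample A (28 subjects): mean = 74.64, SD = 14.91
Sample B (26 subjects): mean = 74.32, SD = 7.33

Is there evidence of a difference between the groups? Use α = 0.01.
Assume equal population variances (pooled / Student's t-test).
Student's two-sample t-test (equal variances):
H₀: μ₁ = μ₂
H₁: μ₁ ≠ μ₂
df = n₁ + n₂ - 2 = 52
Pooled variance s_p² = [(n₁-1)s₁² + (n₂-1)s₂²] / (n₁ + n₂ - 2) = [(27)(14.91²) + (25)(7.33²)] / 52 = 141.2604
SE = √(s_p²(1/n₁ + 1/n₂)) = √(141.2604 × (1/28 + 1/26)) = 3.2370
t = (x̄₁ - x̄₂) / SE = (74.64 - 74.32) / 3.2370 = 0.32 / 3.2370 = 0.099
p-value = 0.9216

Since p-value > α = 0.01, we fail to reject H₀.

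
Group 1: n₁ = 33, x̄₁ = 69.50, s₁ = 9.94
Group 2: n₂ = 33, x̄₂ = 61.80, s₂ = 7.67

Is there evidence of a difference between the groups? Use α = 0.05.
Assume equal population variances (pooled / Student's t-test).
Student's two-sample t-test (equal variances):
H₀: μ₁ = μ₂
H₁: μ₁ ≠ μ₂
df = n₁ + n₂ - 2 = 64
Pooled variance s_p² = [(n₁-1)s₁² + (n₂-1)s₂²] / (n₁ + n₂ - 2) = [(32)(9.94²) + (32)(7.67²)] / 64 = 78.8162
SE = √(s_p²(1/n₁ + 1/n₂)) = √(78.8162 × (1/33 + 1/33)) = 2.1856
t = (x̄₁ - x̄₂) / SE = (69.50 - 61.80) / 2.1856 = 7.70 / 2.1856 = 3.523
p-value = 0.0008

Since p-value < α = 0.05, we reject H₀.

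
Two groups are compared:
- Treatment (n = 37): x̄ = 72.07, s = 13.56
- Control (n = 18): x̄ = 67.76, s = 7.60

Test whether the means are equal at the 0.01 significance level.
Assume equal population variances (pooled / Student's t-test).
Student's two-sample t-test (equal variances):
H₀: μ₁ = μ₂
H₁: μ₁ ≠ μ₂
df = n₁ + n₂ - 2 = 53
Pooled variance s_p² = [(n₁-1)s₁² + (n₂-1)s₂²] / (n₁ + n₂ - 2) = [(36)(13.56²) + (17)(7.60²)] / 53 = 143.4221
SE = √(s_p²(1/n₁ + 1/n₂)) = √(143.4221 × (1/37 + 1/18)) = 3.4415
t = (x̄₁ - x̄₂) / SE = (72.07 - 67.76) / 3.4415 = 4.31 / 3.4415 = 1.252
p-value = 0.2159

Since p-value > α = 0.01, we fail to reject H₀.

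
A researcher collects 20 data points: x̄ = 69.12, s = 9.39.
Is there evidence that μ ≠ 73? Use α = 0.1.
One-sample t-test:
H₀: μ = 73
H₁: μ ≠ 73
df = n - 1 = 19
t = (x̄ - μ₀) / (s/√n) = (69.12 - 73) / (9.39/√20) = -1.848
p-value = 0.0802

Since p-value < α = 0.1, we reject H₀.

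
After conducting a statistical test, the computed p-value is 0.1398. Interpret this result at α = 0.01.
Since p = 0.1398 > α = 0.01, fail to reject H₀.
There is insufficient evidence to reject the null hypothesis; the result is not statistically significant at the 0.01 level.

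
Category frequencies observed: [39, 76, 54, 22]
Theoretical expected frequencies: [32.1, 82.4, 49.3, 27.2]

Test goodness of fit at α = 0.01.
Chi-square goodness of fit test:
H₀: observed counts match expected distribution
H₁: observed counts differ from expected distribution
df = k - 1 = 3
χ² = Σ(O - E)²/E
   = (39 - 32.1)²/32.1 + (76 - 82.4)²/82.4 + (54 - 49.3)²/49.3 + (22 - 27.2)²/27.2
   = 1.483 + 0.497 + 0.448 + 0.994
   = 3.42
p-value = 0.3310

Since p-value > α = 0.01, we fail to reject H₀.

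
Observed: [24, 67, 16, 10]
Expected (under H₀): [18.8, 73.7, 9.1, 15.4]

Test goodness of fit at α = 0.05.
Chi-square goodness of fit test:
H₀: observed counts match expected distribution
H₁: observed counts differ from expected distribution
df = k - 1 = 3
χ² = Σ(O - E)²/E
   = (24 - 18.8)²/18.8 + (67 - 73.7)²/73.7 + (16 - 9.1)²/9.1 + (10 - 15.4)²/15.4
   = 1.438 + 0.609 + 5.232 + 1.894
   = 9.17
p-value = 0.0271

Since p-value < α = 0.05, we reject H₀.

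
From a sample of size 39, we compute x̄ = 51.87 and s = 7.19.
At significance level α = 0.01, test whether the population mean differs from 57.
One-sample t-test:
H₀: μ = 57
H₁: μ ≠ 57
df = n - 1 = 38
t = (x̄ - μ₀) / (s/√n) = (51.87 - 57) / (7.19/√39) = -4.456
p-value = 0.0001

Since p-value < α = 0.01, we reject H₀.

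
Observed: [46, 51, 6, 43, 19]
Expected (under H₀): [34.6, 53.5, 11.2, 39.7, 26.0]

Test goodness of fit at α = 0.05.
Chi-square goodness of fit test:
H₀: observed counts match expected distribution
H₁: observed counts differ from expected distribution
df = k - 1 = 4
χ² = Σ(O - E)²/E
   = (46 - 34.6)²/34.6 + (51 - 53.5)²/53.5 + (6 - 11.2)²/11.2 + (43 - 39.7)²/39.7 + (19 - 26.0)²/26.0
   = 3.756 + 0.117 + 2.414 + 0.274 + 1.885
   = 8.45
p-value = 0.0765

Since p-value > α = 0.05, we fail to reject H₀.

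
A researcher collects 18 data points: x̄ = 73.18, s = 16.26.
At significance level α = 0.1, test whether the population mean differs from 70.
One-sample t-test:
H₀: μ = 70
H₁: μ ≠ 70
df = n - 1 = 17
t = (x̄ - μ₀) / (s/√n) = (73.18 - 70) / (16.26/√18) = 0.830
p-value = 0.4182

Since p-value > α = 0.1, we fail to reject H₀.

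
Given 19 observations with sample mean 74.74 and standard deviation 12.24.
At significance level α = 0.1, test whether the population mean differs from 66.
One-sample t-test:
H₀: μ = 66
H₁: μ ≠ 66
df = n - 1 = 18
t = (x̄ - μ₀) / (s/√n) = (74.74 - 66) / (12.24/√19) = 3.112
p-value = 0.0060

Since p-value < α = 0.1, we reject H₀.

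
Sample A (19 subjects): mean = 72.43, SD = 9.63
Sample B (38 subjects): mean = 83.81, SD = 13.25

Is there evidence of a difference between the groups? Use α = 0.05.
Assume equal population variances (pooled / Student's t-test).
Student's two-sample t-test (equal variances):
H₀: μ₁ = μ₂
H₁: μ₁ ≠ μ₂
df = n₁ + n₂ - 2 = 55
Pooled variance s_p² = [(n₁-1)s₁² + (n₂-1)s₂²] / (n₁ + n₂ - 2) = [(18)(9.63²) + (37)(13.25²)] / 55 = 148.4559
SE = √(s_p²(1/n₁ + 1/n₂)) = √(148.4559 × (1/19 + 1/38)) = 3.4235
t = (x̄₁ - x̄₂) / SE = (72.43 - 83.81) / 3.4235 = -11.38 / 3.4235 = -3.324
p-value = 0.0016

Since p-value < α = 0.05, we reject H₀.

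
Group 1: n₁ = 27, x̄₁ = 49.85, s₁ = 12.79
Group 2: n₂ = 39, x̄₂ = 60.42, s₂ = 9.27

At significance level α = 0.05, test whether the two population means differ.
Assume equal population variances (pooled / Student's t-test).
Student's two-sample t-test (equal variances):
H₀: μ₁ = μ₂
H₁: μ₁ ≠ μ₂
df = n₁ + n₂ - 2 = 64
Pooled variance s_p² = [(n₁-1)s₁² + (n₂-1)s₂²] / (n₁ + n₂ - 2) = [(26)(12.79²) + (38)(9.27²)] / 64 = 117.4787
SE = √(s_p²(1/n₁ + 1/n₂)) = √(117.4787 × (1/27 + 1/39)) = 2.7135
t = (x̄₁ - x̄₂) / SE = (49.85 - 60.42) / 2.7135 = -10.57 / 2.7135 = -3.895
p-value = 0.0002

Since p-value < α = 0.05, we reject H₀.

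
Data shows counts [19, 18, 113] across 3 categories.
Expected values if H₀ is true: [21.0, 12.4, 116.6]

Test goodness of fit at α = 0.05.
Chi-square goodness of fit test:
H₀: observed counts match expected distribution
H₁: observed counts differ from expected distribution
df = k - 1 = 2
χ² = Σ(O - E)²/E
   = (19 - 21.0)²/21.0 + (18 - 12.4)²/12.4 + (113 - 116.6)²/116.6
   = 0.190 + 2.529 + 0.111
   = 2.83
p-value = 0.2428

Since p-value > α = 0.05, we fail to reject H₀.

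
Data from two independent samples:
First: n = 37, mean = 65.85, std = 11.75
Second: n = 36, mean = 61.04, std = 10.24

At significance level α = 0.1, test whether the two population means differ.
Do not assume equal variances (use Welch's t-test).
Welch's two-sample t-test:
H₀: μ₁ = μ₂
H₁: μ₁ ≠ μ₂
s₁²/n₁ = 11.75²/37 = 3.7314,  s₂²/n₂ = 10.24²/36 = 2.9127
SE = √(s₁²/n₁ + s₂²/n₂) = √(3.7314 + 2.9127) = 2.5776
df (Welch-Satterthwaite) = (s₁²/n₁ + s₂²/n₂)² / [(s₁²/n₁)²/(n₁-1) + (s₂²/n₂)²/(n₂-1)] ≈ 70.16
t = (x̄₁ - x̄₂) / SE = (65.85 - 61.04) / 2.5776 = 4.81 / 2.5776 = 1.866
p-value = 0.0662

Since p-value < α = 0.1, we reject H₀.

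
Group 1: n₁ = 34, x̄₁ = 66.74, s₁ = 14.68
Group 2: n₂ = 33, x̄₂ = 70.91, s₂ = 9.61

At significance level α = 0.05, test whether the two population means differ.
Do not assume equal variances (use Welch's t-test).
Welch's two-sample t-test:
H₀: μ₁ = μ₂
H₁: μ₁ ≠ μ₂
s₁²/n₁ = 14.68²/34 = 6.3383,  s₂²/n₂ = 9.61²/33 = 2.7985
SE = √(s₁²/n₁ + s₂²/n₂) = √(6.3383 + 2.7985) = 3.0227
df (Welch-Satterthwaite) = (s₁²/n₁ + s₂²/n₂)² / [(s₁²/n₁)²/(n₁-1) + (s₂²/n₂)²/(n₂-1)] ≈ 57.10
t = (x̄₁ - x̄₂) / SE = (66.74 - 70.91) / 3.0227 = -4.17 / 3.0227 = -1.380
p-value = 0.1731

Since p-value > α = 0.05, we fail to reject H₀.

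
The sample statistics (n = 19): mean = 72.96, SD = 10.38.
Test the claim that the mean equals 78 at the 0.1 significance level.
One-sample t-test:
H₀: μ = 78
H₁: μ ≠ 78
df = n - 1 = 18
t = (x̄ - μ₀) / (s/√n) = (72.96 - 78) / (10.38/√19) = -2.116
p-value = 0.0485

Since p-value < α = 0.1, we reject H₀.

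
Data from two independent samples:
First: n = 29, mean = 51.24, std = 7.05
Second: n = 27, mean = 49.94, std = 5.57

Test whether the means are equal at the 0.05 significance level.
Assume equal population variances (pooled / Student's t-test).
Student's two-sample t-test (equal variances):
H₀: μ₁ = μ₂
H₁: μ₁ ≠ μ₂
df = n₁ + n₂ - 2 = 54
Pooled variance s_p² = [(n₁-1)s₁² + (n₂-1)s₂²] / (n₁ + n₂ - 2) = [(28)(7.05²) + (26)(5.57²)] / 54 = 40.7096
SE = √(s_p²(1/n₁ + 1/n₂)) = √(40.7096 × (1/29 + 1/27)) = 1.7063
t = (x̄₁ - x̄₂) / SE = (51.24 - 49.94) / 1.7063 = 1.30 / 1.7063 = 0.762
p-value = 0.4495

Since p-value > α = 0.05, we fail to reject H₀.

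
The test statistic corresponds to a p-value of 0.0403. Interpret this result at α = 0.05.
Since p = 0.0403 < α = 0.05, reject H₀.
There is sufficient evidence to reject the null hypothesis; the result is statistically significant at the 0.05 level.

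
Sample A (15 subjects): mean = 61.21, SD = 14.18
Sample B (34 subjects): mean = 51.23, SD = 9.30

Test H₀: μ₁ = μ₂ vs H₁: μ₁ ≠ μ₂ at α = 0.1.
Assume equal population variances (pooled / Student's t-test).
Student's two-sample t-test (equal variances):
H₀: μ₁ = μ₂
H₁: μ₁ ≠ μ₂
df = n₁ + n₂ - 2 = 47
Pooled variance s_p² = [(n₁-1)s₁² + (n₂-1)s₂²] / (n₁ + n₂ - 2) = [(14)(14.18²) + (33)(9.30²)] / 47 = 120.6209
SE = √(s_p²(1/n₁ + 1/n₂)) = √(120.6209 × (1/15 + 1/34)) = 3.4043
t = (x̄₁ - x̄₂) / SE = (61.21 - 51.23) / 3.4043 = 9.98 / 3.4043 = 2.932
p-value = 0.0052

Since p-value < α = 0.1, we reject H₀.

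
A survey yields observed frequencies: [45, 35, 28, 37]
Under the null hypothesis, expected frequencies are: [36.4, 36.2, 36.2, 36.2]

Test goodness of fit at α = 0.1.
Chi-square goodness of fit test:
H₀: observed counts match expected distribution
H₁: observed counts differ from expected distribution
df = k - 1 = 3
χ² = Σ(O - E)²/E
   = (45 - 36.4)²/36.4 + (35 - 36.2)²/36.2 + (28 - 36.2)²/36.2 + (37 - 36.2)²/36.2
   = 2.032 + 0.040 + 1.857 + 0.018
   = 3.95
p-value = 0.2673

Since p-value > α = 0.1, we fail to reject H₀.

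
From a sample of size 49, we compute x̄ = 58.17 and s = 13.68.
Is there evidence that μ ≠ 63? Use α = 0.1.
One-sample t-test:
H₀: μ = 63
H₁: μ ≠ 63
df = n - 1 = 48
t = (x̄ - μ₀) / (s/√n) = (58.17 - 63) / (13.68/√49) = -2.471
p-value = 0.0171

Since p-value < α = 0.1, we reject H₀.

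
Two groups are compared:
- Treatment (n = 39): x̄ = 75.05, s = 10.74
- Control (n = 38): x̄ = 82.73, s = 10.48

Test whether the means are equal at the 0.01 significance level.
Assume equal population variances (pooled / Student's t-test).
Student's two-sample t-test (equal variances):
H₀: μ₁ = μ₂
H₁: μ₁ ≠ μ₂
df = n₁ + n₂ - 2 = 75
Pooled variance s_p² = [(n₁-1)s₁² + (n₂-1)s₂²] / (n₁ + n₂ - 2) = [(38)(10.74²) + (37)(10.48²)] / 75 = 112.6258
SE = √(s_p²(1/n₁ + 1/n₂)) = √(112.6258 × (1/39 + 1/38)) = 2.4190
t = (x̄₁ - x̄₂) / SE = (75.05 - 82.73) / 2.4190 = -7.68 / 2.4190 = -3.175
p-value = 0.0022

Since p-value < α = 0.01, we reject H₀.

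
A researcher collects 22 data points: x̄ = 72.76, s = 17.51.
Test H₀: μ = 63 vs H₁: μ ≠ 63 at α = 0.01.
One-sample t-test:
H₀: μ = 63
H₁: μ ≠ 63
df = n - 1 = 21
t = (x̄ - μ₀) / (s/√n) = (72.76 - 63) / (17.51/√22) = 2.614
p-value = 0.0162

Since p-value > α = 0.01, we fail to reject H₀.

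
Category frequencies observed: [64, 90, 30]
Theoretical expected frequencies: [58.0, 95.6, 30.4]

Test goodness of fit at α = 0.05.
Chi-square goodness of fit test:
H₀: observed counts match expected distribution
H₁: observed counts differ from expected distribution
df = k - 1 = 2
χ² = Σ(O - E)²/E
   = (64 - 58.0)²/58.0 + (90 - 95.6)²/95.6 + (30 - 30.4)²/30.4
   = 0.621 + 0.328 + 0.005
   = 0.95
p-value = 0.6206

Since p-value > α = 0.05, we fail to reject H₀.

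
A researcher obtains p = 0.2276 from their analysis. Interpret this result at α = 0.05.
Since p = 0.2276 > α = 0.05, fail to reject H₀.
There is insufficient evidence to reject the null hypothesis; the result is not statistically significant at the 0.05 level.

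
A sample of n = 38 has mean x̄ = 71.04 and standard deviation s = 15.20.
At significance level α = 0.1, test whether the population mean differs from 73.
One-sample t-test:
H₀: μ = 73
H₁: μ ≠ 73
df = n - 1 = 37
t = (x̄ - μ₀) / (s/√n) = (71.04 - 73) / (15.20/√38) = -0.795
p-value = 0.4317

Since p-value > α = 0.1, we fail to reject H₀.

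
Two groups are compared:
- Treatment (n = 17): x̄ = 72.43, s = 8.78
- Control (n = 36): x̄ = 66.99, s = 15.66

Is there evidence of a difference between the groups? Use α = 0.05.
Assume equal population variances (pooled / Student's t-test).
Student's two-sample t-test (equal variances):
H₀: μ₁ = μ₂
H₁: μ₁ ≠ μ₂
df = n₁ + n₂ - 2 = 51
Pooled variance s_p² = [(n₁-1)s₁² + (n₂-1)s₂²] / (n₁ + n₂ - 2) = [(16)(8.78²) + (35)(15.66²)] / 51 = 192.4835
SE = √(s_p²(1/n₁ + 1/n₂)) = √(192.4835 × (1/17 + 1/36)) = 4.0828
t = (x̄₁ - x̄₂) / SE = (72.43 - 66.99) / 4.0828 = 5.44 / 4.0828 = 1.332
p-value = 0.1886

Since p-value > α = 0.05, we fail to reject H₀.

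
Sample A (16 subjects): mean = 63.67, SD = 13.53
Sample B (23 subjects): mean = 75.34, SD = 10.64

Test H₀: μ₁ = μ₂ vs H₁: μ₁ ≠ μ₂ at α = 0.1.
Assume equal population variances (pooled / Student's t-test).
Student's two-sample t-test (equal variances):
H₀: μ₁ = μ₂
H₁: μ₁ ≠ μ₂
df = n₁ + n₂ - 2 = 37
Pooled variance s_p² = [(n₁-1)s₁² + (n₂-1)s₂²] / (n₁ + n₂ - 2) = [(15)(13.53²) + (22)(10.64²)] / 37 = 141.5277
SE = √(s_p²(1/n₁ + 1/n₂)) = √(141.5277 × (1/16 + 1/23)) = 3.8728
t = (x̄₁ - x̄₂) / SE = (63.67 - 75.34) / 3.8728 = -11.67 / 3.8728 = -3.013
p-value = 0.0046

Since p-value < α = 0.1, we reject H₀.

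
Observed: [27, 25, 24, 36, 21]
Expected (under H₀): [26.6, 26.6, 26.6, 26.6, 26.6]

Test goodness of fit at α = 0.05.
Chi-square goodness of fit test:
H₀: observed counts match expected distribution
H₁: observed counts differ from expected distribution
df = k - 1 = 4
χ² = Σ(O - E)²/E
   = (27 - 26.6)²/26.6 + (25 - 26.6)²/26.6 + (24 - 26.6)²/26.6 + (36 - 26.6)²/26.6 + (21 - 26.6)²/26.6
   = 0.006 + 0.096 + 0.254 + 3.322 + 1.179
   = 4.86
p-value = 0.3023

Since p-value > α = 0.05, we fail to reject H₀.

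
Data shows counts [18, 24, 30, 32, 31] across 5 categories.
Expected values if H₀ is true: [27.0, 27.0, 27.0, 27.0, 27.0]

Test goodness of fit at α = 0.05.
Chi-square goodness of fit test:
H₀: observed counts match expected distribution
H₁: observed counts differ from expected distribution
df = k - 1 = 4
χ² = Σ(O - E)²/E
   = (18 - 27.0)²/27.0 + (24 - 27.0)²/27.0 + (30 - 27.0)²/27.0 + (32 - 27.0)²/27.0 + (31 - 27.0)²/27.0
   = 3.000 + 0.333 + 0.333 + 0.926 + 0.593
   = 5.19
p-value = 0.2688

Since p-value > α = 0.05, we fail to reject H₀.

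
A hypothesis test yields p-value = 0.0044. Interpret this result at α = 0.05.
Since p = 0.0044 < α = 0.05, reject H₀.
There is sufficient evidence to reject the null hypothesis; the result is statistically significant at the 0.05 level.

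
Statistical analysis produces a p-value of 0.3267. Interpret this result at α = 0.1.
Since p = 0.3267 > α = 0.1, fail to reject H₀.
There is insufficient evidence to reject the null hypothesis; the result is not statistically significant at the 0.1 level.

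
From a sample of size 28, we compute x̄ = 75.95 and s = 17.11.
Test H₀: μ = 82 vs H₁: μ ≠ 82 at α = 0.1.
One-sample t-test:
H₀: μ = 82
H₁: μ ≠ 82
df = n - 1 = 27
t = (x̄ - μ₀) / (s/√n) = (75.95 - 82) / (17.11/√28) = -1.871
p-value = 0.0722

Since p-value < α = 0.1, we reject H₀.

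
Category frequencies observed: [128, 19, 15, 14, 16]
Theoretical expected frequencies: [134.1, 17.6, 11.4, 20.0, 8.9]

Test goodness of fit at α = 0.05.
Chi-square goodness of fit test:
H₀: observed counts match expected distribution
H₁: observed counts differ from expected distribution
df = k - 1 = 4
χ² = Σ(O - E)²/E
   = (128 - 134.1)²/134.1 + (19 - 17.6)²/17.6 + (15 - 11.4)²/11.4 + (14 - 20.0)²/20.0 + (16 - 8.9)²/8.9
   = 0.277 + 0.111 + 1.137 + 1.800 + 5.664
   = 8.99
p-value = 0.0614

Since p-value > α = 0.05, we fail to reject H₀.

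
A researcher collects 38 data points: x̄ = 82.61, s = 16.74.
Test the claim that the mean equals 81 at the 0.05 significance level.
One-sample t-test:
H₀: μ = 81
H₁: μ ≠ 81
df = n - 1 = 37
t = (x̄ - μ₀) / (s/√n) = (82.61 - 81) / (16.74/√38) = 0.593
p-value = 0.5569

Since p-value > α = 0.05, we fail to reject H₀.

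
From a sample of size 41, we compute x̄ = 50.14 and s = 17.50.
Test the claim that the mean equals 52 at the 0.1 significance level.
One-sample t-test:
H₀: μ = 52
H₁: μ ≠ 52
df = n - 1 = 40
t = (x̄ - μ₀) / (s/√n) = (50.14 - 52) / (17.50/√41) = -0.681
p-value = 0.5001

Since p-value > α = 0.1, we fail to reject H₀.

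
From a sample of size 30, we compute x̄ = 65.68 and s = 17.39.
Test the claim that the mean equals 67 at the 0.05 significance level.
One-sample t-test:
H₀: μ = 67
H₁: μ ≠ 67
df = n - 1 = 29
t = (x̄ - μ₀) / (s/√n) = (65.68 - 67) / (17.39/√30) = -0.416
p-value = 0.6807

Since p-value > α = 0.05, we fail to reject H₀.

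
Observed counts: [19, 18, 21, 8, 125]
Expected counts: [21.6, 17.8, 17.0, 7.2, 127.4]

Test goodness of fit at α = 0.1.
Chi-square goodness of fit test:
H₀: observed counts match expected distribution
H₁: observed counts differ from expected distribution
df = k - 1 = 4
χ² = Σ(O - E)²/E
   = (19 - 21.6)²/21.6 + (18 - 17.8)²/17.8 + (21 - 17.0)²/17.0 + (8 - 7.2)²/7.2 + (125 - 127.4)²/127.4
   = 0.313 + 0.002 + 0.941 + 0.089 + 0.045
   = 1.39
p-value = 0.8458

Since p-value > α = 0.1, we fail to reject H₀.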